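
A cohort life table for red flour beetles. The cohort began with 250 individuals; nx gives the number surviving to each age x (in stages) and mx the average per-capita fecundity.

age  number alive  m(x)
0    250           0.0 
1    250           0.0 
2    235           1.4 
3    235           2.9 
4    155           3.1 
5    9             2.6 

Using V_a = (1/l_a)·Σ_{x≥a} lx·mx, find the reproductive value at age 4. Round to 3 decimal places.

3.251

lx = nx/n0 = nx/250: 1, 1, 0.94, 0.94, 0.62, 0.036
lx·mx for x ≥ 4: 1.922, 0.0936 → sum = 2.0156
V_4 = 2.0156 / l_4 = 2.0156 / 0.62 = 3.250968… → 3.251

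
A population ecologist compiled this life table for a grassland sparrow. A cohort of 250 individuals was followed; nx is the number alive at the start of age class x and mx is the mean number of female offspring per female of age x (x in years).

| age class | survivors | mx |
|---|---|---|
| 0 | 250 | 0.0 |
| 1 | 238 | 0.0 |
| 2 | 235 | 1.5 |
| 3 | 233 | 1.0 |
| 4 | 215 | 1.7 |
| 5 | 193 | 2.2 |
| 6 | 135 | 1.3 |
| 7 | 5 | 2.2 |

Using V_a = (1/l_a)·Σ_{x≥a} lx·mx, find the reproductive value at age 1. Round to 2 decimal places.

lx = nx/n0 = nx/250: 1, 0.952, 0.94, 0.932, 0.86, 0.772, 0.54, 0.02
lx·mx for x ≥ 1: 0, 1.41, 0.932, 1.462, 1.6984, 0.702, 0.044 → sum = 6.2484
V_1 = 6.2484 / l_1 = 6.2484 / 0.952 = 6.563445… → 6.56

6.56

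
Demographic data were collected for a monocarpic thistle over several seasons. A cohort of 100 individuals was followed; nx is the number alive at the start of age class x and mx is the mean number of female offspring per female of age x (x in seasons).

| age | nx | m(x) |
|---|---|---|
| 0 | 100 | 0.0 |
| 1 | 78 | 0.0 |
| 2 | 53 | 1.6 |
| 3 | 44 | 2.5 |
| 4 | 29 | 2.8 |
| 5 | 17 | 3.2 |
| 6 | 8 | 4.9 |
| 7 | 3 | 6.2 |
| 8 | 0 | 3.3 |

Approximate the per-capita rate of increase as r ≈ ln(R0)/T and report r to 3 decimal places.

0.360

lx = nx/n0 = nx/100: 1, 0.78, 0.53, 0.44, 0.29, 0.17, 0.08, 0.03, 0
R0 = Σ lx·mx = 0 + 0 + 0.848 + 1.1 + 0.812 + 0.544 + 0.392 + 0.186 + 0 = 3.882
Σ x·lx·mx = 14.618; T = 14.618/3.882 = 3.76558…
r ≈ ln(R0)/T = ln(3.882)/3.76558… = 0.3602… → 0.360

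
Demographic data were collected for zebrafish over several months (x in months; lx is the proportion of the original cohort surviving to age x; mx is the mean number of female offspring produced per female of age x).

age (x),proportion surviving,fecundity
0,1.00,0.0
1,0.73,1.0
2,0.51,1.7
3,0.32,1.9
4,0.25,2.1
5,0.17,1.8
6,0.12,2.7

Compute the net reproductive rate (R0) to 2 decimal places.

3.36

lx·mx by age: 0, 0.73, 0.867, 0.608, 0.525, 0.306, 0.324
R0 = Σ lx·mx = 3.36 → 3.36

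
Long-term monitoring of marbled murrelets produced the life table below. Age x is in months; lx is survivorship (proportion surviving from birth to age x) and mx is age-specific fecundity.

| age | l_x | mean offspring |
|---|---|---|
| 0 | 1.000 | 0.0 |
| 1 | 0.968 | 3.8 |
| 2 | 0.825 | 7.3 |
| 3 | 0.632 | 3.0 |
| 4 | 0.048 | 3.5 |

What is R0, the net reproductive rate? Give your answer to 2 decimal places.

lx·mx by age: 0, 3.6784, 6.0225, 1.896, 0.168
R0 = Σ lx·mx = 11.7649 → 11.76

11.76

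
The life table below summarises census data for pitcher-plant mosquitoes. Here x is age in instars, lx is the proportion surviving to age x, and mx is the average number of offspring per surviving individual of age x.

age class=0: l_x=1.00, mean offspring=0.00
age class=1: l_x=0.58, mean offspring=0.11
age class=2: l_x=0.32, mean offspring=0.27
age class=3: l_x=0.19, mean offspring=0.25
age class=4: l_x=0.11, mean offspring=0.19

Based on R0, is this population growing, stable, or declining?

R0 = Σ lx·mx = 0 + 0.0638 + 0.0864 + 0.0475 + 0.0209 = 0.2186
R0 < 1, so the population is declining.

declining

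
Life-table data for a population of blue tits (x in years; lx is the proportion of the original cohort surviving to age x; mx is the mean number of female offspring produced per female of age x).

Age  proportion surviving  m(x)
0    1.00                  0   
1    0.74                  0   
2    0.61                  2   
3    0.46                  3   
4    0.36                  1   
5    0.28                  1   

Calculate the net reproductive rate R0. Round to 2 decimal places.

lx·mx by age: 0, 0, 1.22, 1.38, 0.36, 0.28
R0 = Σ lx·mx = 3.24 → 3.24

3.24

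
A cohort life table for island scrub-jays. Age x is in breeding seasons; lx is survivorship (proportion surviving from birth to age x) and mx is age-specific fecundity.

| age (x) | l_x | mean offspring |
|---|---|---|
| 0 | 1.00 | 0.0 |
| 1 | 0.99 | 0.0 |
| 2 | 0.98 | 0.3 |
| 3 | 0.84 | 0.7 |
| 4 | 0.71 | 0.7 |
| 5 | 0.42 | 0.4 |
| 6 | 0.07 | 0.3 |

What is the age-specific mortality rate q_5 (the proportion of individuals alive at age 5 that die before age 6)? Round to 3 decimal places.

0.833

q_5 = (l_5 − l_6) / l_5 = (0.42 − 0.07) / 0.42
     = 0.35 / 0.42 = 0.833333… → 0.833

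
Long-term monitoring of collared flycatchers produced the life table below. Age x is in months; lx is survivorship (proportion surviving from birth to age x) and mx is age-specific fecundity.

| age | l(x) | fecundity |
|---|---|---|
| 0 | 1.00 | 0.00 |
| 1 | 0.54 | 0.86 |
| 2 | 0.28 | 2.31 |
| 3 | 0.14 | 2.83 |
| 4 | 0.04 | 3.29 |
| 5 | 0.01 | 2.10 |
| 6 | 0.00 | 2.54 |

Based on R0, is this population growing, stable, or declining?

R0 = Σ lx·mx = 0 + 0.4644 + 0.6468 + 0.3962 + 0.1316 + 0.021 + 0 = 1.66
R0 > 1, so the population is growing.

growing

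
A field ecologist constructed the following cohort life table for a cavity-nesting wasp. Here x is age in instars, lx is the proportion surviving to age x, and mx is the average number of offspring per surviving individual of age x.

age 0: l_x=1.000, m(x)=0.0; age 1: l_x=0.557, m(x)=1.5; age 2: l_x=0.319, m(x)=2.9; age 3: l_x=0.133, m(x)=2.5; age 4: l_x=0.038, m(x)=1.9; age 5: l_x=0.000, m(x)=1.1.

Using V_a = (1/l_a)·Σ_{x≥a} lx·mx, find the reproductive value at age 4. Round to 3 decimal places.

1.900

lx·mx for x ≥ 4: 0.0722, 0 → sum = 0.0722
V_4 = 0.0722 / l_4 = 0.0722 / 0.038 = 1.9 → 1.900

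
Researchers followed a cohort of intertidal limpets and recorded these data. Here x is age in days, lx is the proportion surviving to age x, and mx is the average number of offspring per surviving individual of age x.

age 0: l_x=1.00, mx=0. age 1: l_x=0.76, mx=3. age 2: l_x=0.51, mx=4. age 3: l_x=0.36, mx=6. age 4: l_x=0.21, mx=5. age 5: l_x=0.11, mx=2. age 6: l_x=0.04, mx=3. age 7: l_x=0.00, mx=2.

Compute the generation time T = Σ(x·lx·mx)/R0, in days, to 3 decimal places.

lx·mx: 0, 2.28, 2.04, 2.16, 1.05, 0.22, 0.12, 0 → R0 = 7.87
x·lx·mx: 0, 2.28, 4.08, 6.48, 4.2, 1.1, 0.72, 0 → Σ = 18.86
T = 18.86 / 7.87 = 2.396442… → 2.396

2.396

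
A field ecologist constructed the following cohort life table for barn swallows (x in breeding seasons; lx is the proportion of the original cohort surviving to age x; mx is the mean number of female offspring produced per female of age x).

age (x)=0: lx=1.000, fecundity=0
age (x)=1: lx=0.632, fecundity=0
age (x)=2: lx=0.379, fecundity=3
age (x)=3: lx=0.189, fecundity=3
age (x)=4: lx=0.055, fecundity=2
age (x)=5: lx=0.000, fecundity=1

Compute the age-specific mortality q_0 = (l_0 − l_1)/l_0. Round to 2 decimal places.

0.37

q_0 = (l_0 − l_1) / l_0 = (1 − 0.632) / 1
     = 0.368 / 1 = 0.368 → 0.37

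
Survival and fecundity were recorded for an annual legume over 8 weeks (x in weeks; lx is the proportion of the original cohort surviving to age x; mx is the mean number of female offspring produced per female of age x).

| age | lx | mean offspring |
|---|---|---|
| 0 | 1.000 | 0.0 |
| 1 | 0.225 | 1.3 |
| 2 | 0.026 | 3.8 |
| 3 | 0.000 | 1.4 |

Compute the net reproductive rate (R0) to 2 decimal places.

lx·mx by age: 0, 0.2925, 0.0988, 0
R0 = Σ lx·mx = 0.3913 → 0.39

0.39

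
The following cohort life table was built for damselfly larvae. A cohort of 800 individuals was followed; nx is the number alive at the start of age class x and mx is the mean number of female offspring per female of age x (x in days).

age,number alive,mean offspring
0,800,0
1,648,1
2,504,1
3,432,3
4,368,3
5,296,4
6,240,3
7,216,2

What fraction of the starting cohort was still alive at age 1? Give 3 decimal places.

0.810

l_1 = n_1/n_0 = 648/800 = 0.81 → 0.810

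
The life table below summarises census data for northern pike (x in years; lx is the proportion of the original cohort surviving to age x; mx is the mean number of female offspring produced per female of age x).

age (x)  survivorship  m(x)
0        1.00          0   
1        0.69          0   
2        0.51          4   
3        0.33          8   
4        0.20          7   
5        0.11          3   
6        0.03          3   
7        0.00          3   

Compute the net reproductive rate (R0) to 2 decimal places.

6.50

lx·mx by age: 0, 0, 2.04, 2.64, 1.4, 0.33, 0.09, 0
R0 = Σ lx·mx = 6.5 → 6.50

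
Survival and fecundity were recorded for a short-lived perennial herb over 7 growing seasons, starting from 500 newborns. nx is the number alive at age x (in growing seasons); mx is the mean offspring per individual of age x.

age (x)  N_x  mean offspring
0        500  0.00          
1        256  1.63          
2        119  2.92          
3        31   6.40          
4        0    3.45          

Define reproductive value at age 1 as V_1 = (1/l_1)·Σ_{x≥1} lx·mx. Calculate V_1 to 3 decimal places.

3.762

lx = nx/n0 = nx/500: 1, 0.512, 0.238, 0.062, 0
lx·mx for x ≥ 1: 0.83456, 0.69496, 0.3968, 0 → sum = 1.92632
V_1 = 1.92632 / l_1 = 1.92632 / 0.512 = 3.762344… → 3.762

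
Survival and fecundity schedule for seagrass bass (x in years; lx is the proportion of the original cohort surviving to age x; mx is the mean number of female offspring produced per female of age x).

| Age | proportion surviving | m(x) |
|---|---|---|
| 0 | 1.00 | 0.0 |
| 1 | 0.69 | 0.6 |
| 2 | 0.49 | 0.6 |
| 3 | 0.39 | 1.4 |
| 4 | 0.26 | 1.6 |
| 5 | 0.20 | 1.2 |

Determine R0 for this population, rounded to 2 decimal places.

1.91

lx·mx by age: 0, 0.414, 0.294, 0.546, 0.416, 0.24
R0 = Σ lx·mx = 1.91 → 1.91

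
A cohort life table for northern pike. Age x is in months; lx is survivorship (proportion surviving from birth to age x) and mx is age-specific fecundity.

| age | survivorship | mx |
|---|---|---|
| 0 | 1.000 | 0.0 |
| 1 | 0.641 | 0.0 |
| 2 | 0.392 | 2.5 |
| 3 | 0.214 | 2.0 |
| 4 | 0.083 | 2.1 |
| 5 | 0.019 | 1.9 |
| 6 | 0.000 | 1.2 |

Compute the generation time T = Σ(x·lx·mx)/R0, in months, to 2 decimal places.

lx·mx: 0, 0, 0.98, 0.428, 0.1743, 0.0361, 0 → R0 = 1.6184
x·lx·mx: 0, 0, 1.96, 1.284, 0.6972, 0.1805, 0 → Σ = 4.1217
T = 4.1217 / 1.6184 = 2.546775… → 2.55

2.55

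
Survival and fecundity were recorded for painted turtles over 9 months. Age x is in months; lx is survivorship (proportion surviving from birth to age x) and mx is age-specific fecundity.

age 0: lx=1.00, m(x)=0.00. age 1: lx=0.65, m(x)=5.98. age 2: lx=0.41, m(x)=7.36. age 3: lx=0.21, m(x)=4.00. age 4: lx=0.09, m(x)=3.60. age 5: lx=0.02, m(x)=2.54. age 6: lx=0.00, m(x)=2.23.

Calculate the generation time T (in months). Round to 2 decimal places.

1.72

lx·mx: 0, 3.887, 3.0176, 0.84, 0.324, 0.0508, 0 → R0 = 8.1194
x·lx·mx: 0, 3.887, 6.0352, 2.52, 1.296, 0.254, 0 → Σ = 13.9922
T = 13.9922 / 8.1194 = 1.723305… → 1.72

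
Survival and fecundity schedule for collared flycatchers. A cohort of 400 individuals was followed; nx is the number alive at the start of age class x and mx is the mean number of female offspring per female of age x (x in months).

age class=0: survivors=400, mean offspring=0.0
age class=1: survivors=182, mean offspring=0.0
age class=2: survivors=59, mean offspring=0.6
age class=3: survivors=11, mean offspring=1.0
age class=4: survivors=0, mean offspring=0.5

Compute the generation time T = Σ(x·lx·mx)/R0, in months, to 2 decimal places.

lx = nx/n0 = nx/400: 1, 0.455, 0.1475, 0.0275, 0
lx·mx: 0, 0, 0.0885, 0.0275, 0 → R0 = 0.116
x·lx·mx: 0, 0, 0.177, 0.0825, 0 → Σ = 0.2595
T = 0.2595 / 0.116 = 2.237069… → 2.24

2.24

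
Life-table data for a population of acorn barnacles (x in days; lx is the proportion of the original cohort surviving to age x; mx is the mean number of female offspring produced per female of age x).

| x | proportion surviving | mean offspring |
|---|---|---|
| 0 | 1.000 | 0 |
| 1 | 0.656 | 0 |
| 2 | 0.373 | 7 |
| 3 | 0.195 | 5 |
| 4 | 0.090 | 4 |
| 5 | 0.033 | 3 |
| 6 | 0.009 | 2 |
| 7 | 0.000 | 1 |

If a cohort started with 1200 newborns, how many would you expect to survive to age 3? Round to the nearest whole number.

Expected survivors = N0 · l_3 = 1200 × 0.195 = 234 → 234

234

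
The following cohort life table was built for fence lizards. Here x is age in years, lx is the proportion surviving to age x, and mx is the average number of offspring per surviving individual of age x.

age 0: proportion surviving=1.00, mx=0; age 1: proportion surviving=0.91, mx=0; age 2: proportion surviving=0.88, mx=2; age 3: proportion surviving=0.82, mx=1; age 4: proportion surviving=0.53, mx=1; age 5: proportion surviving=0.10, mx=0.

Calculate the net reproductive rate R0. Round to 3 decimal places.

lx·mx by age: 0, 0, 1.76, 0.82, 0.53, 0
R0 = Σ lx·mx = 3.11 → 3.110

3.110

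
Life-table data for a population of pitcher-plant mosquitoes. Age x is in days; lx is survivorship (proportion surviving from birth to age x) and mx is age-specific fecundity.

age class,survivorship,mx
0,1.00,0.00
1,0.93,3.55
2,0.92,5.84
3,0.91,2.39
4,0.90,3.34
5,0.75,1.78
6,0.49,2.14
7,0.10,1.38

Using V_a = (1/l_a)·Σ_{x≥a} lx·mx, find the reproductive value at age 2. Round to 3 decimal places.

14.212

lx·mx for x ≥ 2: 5.3728, 2.1749, 3.006, 1.335, 1.0486, 0.138 → sum = 13.0753
V_2 = 13.0753 / l_2 = 13.0753 / 0.92 = 14.212283… → 14.212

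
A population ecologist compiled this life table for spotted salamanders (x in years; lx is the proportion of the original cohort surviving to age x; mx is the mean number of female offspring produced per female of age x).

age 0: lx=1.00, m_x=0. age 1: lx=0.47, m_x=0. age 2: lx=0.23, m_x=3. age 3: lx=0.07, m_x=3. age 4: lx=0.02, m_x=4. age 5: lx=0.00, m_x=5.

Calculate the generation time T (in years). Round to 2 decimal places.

lx·mx: 0, 0, 0.69, 0.21, 0.08, 0 → R0 = 0.98
x·lx·mx: 0, 0, 1.38, 0.63, 0.32, 0 → Σ = 2.33
T = 2.33 / 0.98 = 2.377551… → 2.38

2.38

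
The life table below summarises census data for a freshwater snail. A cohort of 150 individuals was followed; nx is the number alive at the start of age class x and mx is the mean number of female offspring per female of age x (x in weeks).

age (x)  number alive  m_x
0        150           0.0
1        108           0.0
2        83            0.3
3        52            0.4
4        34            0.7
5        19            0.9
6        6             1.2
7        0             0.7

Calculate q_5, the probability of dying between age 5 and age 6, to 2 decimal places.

lx = nx/n0 = nx/150: 1, 0.72, 0.55333…, 0.34667…, 0.22667…, 0.12667…, 0.04, 0
q_5 = (l_5 − l_6) / l_5 = (0.126667… − 0.04) / 0.126667…
     = 0.086667… / 0.126667… = 0.684211… → 0.68

0.68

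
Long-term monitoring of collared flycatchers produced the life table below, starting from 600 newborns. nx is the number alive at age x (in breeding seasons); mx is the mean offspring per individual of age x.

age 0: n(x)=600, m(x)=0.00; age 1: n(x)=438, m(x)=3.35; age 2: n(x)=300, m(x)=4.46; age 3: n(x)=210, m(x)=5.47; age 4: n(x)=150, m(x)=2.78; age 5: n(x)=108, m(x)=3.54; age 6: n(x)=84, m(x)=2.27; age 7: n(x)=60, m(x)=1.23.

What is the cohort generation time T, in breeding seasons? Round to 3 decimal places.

2.557

lx = nx/n0 = nx/600: 1, 0.73, 0.5, 0.35, 0.25, 0.18, 0.14, 0.1
lx·mx: 0, 2.4455, 2.23, 1.9145, 0.695, 0.6372, 0.3178, 0.123 → R0 = 8.363
x·lx·mx: 0, 2.4455, 4.46, 5.7435, 2.78, 3.186, 1.9068, 0.861 → Σ = 21.3828
T = 21.3828 / 8.363 = 2.556834… → 2.557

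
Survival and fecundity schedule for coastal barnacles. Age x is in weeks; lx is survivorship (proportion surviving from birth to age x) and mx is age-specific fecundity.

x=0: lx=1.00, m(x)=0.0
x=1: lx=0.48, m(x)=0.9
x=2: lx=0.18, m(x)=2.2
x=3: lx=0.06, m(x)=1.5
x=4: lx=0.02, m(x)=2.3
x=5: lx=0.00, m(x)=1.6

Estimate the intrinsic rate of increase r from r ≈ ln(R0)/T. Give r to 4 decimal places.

-0.0211

R0 = Σ lx·mx = 0 + 0.432 + 0.396 + 0.09 + 0.046 + 0 = 0.964
Σ x·lx·mx = 1.678; T = 1.678/0.964 = 1.74066…
r ≈ ln(R0)/T = ln(0.964)/1.74066… = -0.021063… → -0.0211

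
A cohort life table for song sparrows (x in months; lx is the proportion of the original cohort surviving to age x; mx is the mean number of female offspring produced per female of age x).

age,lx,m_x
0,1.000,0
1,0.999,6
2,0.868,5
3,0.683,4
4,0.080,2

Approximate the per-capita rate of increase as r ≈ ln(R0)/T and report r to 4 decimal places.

R0 = Σ lx·mx = 0 + 5.994 + 4.34 + 2.732 + 0.16 = 13.226
Σ x·lx·mx = 23.51; T = 23.51/13.226 = 1.77756…
r ≈ ln(R0)/T = ln(13.226)/1.77756… = 1.452657… → 1.4527

1.4527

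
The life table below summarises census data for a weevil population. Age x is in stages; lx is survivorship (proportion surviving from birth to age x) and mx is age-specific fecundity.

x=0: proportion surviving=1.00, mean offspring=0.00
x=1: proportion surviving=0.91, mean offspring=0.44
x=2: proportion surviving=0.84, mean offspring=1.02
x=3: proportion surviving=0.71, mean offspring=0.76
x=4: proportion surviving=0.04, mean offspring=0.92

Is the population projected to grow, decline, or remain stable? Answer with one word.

R0 = Σ lx·mx = 0 + 0.4004 + 0.8568 + 0.5396 + 0.0368 = 1.8336
R0 > 1, so the population is growing.

growing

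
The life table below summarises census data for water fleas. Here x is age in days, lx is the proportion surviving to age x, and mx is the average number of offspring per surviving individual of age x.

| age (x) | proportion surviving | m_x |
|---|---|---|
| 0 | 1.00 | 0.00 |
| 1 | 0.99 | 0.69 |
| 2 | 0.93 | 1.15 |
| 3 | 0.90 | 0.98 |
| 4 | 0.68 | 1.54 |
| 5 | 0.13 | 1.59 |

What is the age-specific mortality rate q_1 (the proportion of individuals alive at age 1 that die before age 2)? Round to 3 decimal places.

q_1 = (l_1 − l_2) / l_1 = (0.99 − 0.93) / 0.99
     = 0.06 / 0.99 = 0.060606… → 0.061

0.061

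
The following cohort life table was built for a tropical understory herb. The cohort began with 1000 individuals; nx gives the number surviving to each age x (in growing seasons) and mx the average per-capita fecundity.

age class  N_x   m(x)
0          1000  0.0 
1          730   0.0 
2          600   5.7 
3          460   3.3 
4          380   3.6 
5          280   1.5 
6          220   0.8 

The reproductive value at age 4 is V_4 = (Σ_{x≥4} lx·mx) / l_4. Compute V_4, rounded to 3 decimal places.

lx = nx/n0 = nx/1000: 1, 0.73, 0.6, 0.46, 0.38, 0.28, 0.22
lx·mx for x ≥ 4: 1.368, 0.42, 0.176 → sum = 1.964
V_4 = 1.964 / l_4 = 1.964 / 0.38 = 5.168421… → 5.168

5.168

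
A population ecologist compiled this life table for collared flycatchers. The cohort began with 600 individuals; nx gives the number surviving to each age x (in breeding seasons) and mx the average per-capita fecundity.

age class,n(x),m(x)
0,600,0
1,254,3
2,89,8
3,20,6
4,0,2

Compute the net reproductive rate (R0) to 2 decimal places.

lx = nx/n0 = nx/600: 1, 0.42333…, 0.14833…, 0.03333…, 0
lx·mx by age: 0, 1.27…, 1.186667…, 0.2…, 0
R0 = Σ lx·mx = 2.656667… → 2.66

2.66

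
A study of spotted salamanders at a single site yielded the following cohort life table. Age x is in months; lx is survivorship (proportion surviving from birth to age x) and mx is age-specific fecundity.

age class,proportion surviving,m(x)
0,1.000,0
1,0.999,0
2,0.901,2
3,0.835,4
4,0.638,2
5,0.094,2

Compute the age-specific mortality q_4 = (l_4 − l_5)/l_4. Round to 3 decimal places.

0.853

q_4 = (l_4 − l_5) / l_4 = (0.638 − 0.094) / 0.638
     = 0.544 / 0.638 = 0.852665… → 0.853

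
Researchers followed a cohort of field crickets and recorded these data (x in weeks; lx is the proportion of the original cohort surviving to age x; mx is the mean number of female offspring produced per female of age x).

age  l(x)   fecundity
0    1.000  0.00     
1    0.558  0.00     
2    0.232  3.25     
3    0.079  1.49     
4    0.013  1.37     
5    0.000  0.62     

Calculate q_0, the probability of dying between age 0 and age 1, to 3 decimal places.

q_0 = (l_0 − l_1) / l_0 = (1 − 0.558) / 1
     = 0.442 / 1 = 0.442 → 0.442

0.442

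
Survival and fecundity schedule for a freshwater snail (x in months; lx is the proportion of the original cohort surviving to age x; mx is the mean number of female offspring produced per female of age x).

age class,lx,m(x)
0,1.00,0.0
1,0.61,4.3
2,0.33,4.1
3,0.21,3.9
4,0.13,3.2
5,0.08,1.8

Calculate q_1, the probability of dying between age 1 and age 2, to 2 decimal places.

q_1 = (l_1 − l_2) / l_1 = (0.61 − 0.33) / 0.61
     = 0.28 / 0.61 = 0.459016… → 0.46

0.46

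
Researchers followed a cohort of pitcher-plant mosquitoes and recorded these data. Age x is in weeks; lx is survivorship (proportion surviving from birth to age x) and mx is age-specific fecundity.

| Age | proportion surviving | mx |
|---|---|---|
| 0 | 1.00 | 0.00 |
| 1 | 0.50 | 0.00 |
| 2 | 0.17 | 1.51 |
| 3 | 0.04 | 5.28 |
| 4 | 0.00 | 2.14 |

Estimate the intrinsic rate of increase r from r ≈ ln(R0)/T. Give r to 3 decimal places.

-0.310

R0 = Σ lx·mx = 0 + 0 + 0.2567 + 0.2112 + 0 = 0.4679
Σ x·lx·mx = 1.147; T = 1.147/0.4679 = 2.45138…
r ≈ ln(R0)/T = ln(0.4679)/2.45138… = -0.30983… → -0.310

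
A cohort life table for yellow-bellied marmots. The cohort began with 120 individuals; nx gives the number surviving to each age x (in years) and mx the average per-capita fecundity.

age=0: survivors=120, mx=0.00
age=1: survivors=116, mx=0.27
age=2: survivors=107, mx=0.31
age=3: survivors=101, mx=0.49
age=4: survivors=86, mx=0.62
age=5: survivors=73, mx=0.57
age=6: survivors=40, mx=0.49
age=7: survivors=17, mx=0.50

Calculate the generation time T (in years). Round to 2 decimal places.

3.56

lx = nx/n0 = nx/120: 1, 0.96667…, 0.89167…, 0.84167…, 0.71667…, 0.60833…, 0.33333…, 0.14167…
lx·mx: 0, 0.261…, 0.276417…, 0.412417…, 0.444333…, 0.34675…, 0.163333…, 0.070833… → R0 = 1.975083…
x·lx·mx: 0, 0.261…, 0.552833…, 1.23725…, 1.777333…, 1.73375…, 0.98…, 0.495833… → Σ = 7.038…
T = 7.038… / 1.975083… = 3.563394… → 3.56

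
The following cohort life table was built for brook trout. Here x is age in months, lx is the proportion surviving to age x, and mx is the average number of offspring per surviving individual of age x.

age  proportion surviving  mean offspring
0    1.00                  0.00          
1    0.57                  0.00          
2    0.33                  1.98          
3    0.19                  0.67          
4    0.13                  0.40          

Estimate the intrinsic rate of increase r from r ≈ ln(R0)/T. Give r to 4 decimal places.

-0.0804

R0 = Σ lx·mx = 0 + 0 + 0.6534 + 0.1273 + 0.052 = 0.8327
Σ x·lx·mx = 1.8967; T = 1.8967/0.8327 = 2.27777…
r ≈ ln(R0)/T = ln(0.8327)/2.27777… = -0.080378… → -0.0804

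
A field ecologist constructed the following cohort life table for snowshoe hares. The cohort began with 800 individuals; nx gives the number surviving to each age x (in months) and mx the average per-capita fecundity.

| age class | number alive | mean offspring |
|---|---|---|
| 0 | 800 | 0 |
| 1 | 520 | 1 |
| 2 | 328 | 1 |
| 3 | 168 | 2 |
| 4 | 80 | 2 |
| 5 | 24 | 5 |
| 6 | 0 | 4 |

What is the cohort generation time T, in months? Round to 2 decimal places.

lx = nx/n0 = nx/800: 1, 0.65, 0.41, 0.21, 0.1, 0.03, 0
lx·mx: 0, 0.65, 0.41, 0.42, 0.2, 0.15, 0 → R0 = 1.83
x·lx·mx: 0, 0.65, 0.82, 1.26, 0.8, 0.75, 0 → Σ = 4.28
T = 4.28 / 1.83 = 2.338798… → 2.34

2.34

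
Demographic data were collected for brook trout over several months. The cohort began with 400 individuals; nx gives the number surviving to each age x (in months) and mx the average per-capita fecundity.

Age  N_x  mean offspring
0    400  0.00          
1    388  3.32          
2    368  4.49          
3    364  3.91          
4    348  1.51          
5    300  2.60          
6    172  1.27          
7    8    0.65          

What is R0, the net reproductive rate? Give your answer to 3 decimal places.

14.732

lx = nx/n0 = nx/400: 1, 0.97, 0.92, 0.91, 0.87, 0.75, 0.43, 0.02
lx·mx by age: 0, 3.2204, 4.1308, 3.5581, 1.3137, 1.95, 0.5461, 0.013
R0 = Σ lx·mx = 14.7321 → 14.732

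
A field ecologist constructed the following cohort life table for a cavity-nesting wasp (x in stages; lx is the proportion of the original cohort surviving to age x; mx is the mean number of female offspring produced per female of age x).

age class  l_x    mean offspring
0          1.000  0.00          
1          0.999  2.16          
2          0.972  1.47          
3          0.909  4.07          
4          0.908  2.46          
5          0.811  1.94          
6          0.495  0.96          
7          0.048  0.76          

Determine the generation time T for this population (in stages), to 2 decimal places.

3.10

lx·mx: 0, 2.15784, 1.42884, 3.69963, 2.23368, 1.57334, 0.4752, 0.03648 → R0 = 11.60501
x·lx·mx: 0, 2.15784, 2.85768, 11.09889, 8.93472, 7.8667, 2.8512, 0.25536 → Σ = 36.02239
T = 36.02239 / 11.60501 = 3.104038… → 3.10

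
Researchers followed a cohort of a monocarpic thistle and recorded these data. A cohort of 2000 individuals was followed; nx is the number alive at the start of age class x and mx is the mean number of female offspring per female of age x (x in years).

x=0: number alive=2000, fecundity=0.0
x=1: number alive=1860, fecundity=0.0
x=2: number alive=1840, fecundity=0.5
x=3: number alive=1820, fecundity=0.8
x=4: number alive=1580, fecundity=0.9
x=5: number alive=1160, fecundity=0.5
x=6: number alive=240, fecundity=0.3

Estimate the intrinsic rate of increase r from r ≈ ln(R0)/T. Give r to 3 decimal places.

0.234

lx = nx/n0 = nx/2000: 1, 0.93, 0.92, 0.91, 0.79, 0.58, 0.12
R0 = Σ lx·mx = 0 + 0 + 0.46 + 0.728 + 0.711 + 0.29 + 0.036 = 2.225
Σ x·lx·mx = 7.614; T = 7.614/2.225 = 3.42202…
r ≈ ln(R0)/T = ln(2.225)/3.42202… = 0.23371… → 0.234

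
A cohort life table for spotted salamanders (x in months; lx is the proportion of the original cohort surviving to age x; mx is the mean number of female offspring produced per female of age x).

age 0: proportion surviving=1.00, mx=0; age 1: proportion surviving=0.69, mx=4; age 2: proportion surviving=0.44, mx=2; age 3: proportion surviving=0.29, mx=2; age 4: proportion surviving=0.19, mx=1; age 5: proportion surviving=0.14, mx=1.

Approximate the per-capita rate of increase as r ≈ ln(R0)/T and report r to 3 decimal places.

0.893

R0 = Σ lx·mx = 0 + 2.76 + 0.88 + 0.58 + 0.19 + 0.14 = 4.55
Σ x·lx·mx = 7.72; T = 7.72/4.55 = 1.6967…
r ≈ ln(R0)/T = ln(4.55)/1.6967… = 0.89298… → 0.893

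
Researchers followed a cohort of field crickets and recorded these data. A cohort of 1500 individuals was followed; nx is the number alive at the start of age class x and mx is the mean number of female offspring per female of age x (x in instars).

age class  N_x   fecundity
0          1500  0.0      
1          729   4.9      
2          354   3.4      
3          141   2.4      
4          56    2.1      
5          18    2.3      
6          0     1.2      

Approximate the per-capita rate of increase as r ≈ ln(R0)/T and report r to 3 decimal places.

lx = nx/n0 = nx/1500: 1, 0.486, 0.236, 0.094, 0.03733…, 0.012, 0
R0 = Σ lx·mx = 0 + 2.3814 + 0.8024 + 0.2256 + 0.0784… + 0.0276 + 0 = 3.5154…
Σ x·lx·mx = 5.1146…; T = 5.1146…/3.5154… = 1.45491…
r ≈ ln(R0)/T = ln(3.5154…)/1.45491… = 0.86407… → 0.864

0.864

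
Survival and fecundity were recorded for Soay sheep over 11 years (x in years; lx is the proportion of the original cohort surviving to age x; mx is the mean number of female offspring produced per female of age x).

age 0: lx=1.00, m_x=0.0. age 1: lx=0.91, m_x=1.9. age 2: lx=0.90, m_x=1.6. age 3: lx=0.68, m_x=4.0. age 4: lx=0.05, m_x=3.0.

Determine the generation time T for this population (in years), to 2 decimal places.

lx·mx: 0, 1.729, 1.44, 2.72, 0.15 → R0 = 6.039
x·lx·mx: 0, 1.729, 2.88, 8.16, 0.6 → Σ = 13.369
T = 13.369 / 6.039 = 2.213777… → 2.21

2.21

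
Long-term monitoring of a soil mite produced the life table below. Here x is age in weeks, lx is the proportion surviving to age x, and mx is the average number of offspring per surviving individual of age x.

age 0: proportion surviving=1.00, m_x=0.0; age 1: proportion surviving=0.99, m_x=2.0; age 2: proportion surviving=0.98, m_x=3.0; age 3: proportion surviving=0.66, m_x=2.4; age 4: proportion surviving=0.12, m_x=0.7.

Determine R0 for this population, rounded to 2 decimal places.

6.59

lx·mx by age: 0, 1.98, 2.94, 1.584, 0.084
R0 = Σ lx·mx = 6.588 → 6.59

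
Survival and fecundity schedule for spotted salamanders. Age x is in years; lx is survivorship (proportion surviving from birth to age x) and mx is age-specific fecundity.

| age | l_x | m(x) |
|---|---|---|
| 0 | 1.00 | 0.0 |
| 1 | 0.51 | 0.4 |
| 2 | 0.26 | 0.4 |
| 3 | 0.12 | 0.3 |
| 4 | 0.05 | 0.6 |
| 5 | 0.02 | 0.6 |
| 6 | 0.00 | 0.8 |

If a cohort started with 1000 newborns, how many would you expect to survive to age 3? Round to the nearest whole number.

Expected survivors = N0 · l_3 = 1000 × 0.12 = 120 → 120

120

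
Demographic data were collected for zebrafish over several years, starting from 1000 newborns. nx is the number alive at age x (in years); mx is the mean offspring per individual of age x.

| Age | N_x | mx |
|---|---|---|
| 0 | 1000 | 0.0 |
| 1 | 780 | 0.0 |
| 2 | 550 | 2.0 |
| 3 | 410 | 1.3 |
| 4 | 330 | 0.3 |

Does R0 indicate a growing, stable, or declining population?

lx = nx/n0 = nx/1000: 1, 0.78, 0.55, 0.41, 0.33
R0 = Σ lx·mx = 0 + 0 + 1.1 + 0.533 + 0.099 = 1.732
R0 > 1, so the population is growing.

growing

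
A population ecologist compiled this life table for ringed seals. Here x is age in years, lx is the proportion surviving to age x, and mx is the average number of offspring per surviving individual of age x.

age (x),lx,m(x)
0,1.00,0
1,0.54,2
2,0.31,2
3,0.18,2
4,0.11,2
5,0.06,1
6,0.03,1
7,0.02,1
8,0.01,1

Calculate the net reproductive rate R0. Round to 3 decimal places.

2.400

lx·mx by age: 0, 1.08, 0.62, 0.36, 0.22, 0.06, 0.03, 0.02, 0.01
R0 = Σ lx·mx = 2.4 → 2.400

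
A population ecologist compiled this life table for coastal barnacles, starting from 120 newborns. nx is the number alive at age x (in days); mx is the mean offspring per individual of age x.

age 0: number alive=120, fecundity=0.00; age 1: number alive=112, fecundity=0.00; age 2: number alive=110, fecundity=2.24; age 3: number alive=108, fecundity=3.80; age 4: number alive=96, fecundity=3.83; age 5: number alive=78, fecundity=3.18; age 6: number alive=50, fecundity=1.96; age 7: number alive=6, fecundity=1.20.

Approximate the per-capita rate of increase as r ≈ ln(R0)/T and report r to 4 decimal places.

lx = nx/n0 = nx/120: 1, 0.93333…, 0.91667…, 0.9, 0.8, 0.65, 0.41667…, 0.05
R0 = Σ lx·mx = 0 + 0 + 2.05333… + 3.42 + 3.064 + 2.067 + 0.81667… + 0.06 = 11.481…
Σ x·lx·mx = 42.277667…; T = 42.277667…/11.481… = 3.6824…
r ≈ ln(R0)/T = ln(11.481…)/3.6824… = 0.662799… → 0.6628

0.6628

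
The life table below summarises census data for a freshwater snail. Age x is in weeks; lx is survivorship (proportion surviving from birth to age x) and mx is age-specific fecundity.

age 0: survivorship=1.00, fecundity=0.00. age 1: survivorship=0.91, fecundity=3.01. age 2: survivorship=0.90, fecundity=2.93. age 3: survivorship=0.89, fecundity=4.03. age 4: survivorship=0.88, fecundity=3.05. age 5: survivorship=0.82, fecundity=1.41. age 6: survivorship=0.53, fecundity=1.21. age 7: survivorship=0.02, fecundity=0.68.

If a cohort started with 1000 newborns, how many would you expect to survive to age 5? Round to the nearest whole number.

820

Expected survivors = N0 · l_5 = 1000 × 0.82 = 820 → 820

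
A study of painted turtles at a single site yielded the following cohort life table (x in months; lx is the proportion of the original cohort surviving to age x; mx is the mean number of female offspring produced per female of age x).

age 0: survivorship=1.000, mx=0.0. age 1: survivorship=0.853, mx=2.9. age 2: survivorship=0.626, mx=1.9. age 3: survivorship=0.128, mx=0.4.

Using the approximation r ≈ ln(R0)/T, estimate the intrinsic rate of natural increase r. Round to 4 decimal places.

0.9736

R0 = Σ lx·mx = 0 + 2.4737 + 1.1894 + 0.0512 = 3.7143
Σ x·lx·mx = 5.0061; T = 5.0061/3.7143 = 1.34779…
r ≈ ln(R0)/T = ln(3.7143)/1.34779… = 0.973586… → 0.9736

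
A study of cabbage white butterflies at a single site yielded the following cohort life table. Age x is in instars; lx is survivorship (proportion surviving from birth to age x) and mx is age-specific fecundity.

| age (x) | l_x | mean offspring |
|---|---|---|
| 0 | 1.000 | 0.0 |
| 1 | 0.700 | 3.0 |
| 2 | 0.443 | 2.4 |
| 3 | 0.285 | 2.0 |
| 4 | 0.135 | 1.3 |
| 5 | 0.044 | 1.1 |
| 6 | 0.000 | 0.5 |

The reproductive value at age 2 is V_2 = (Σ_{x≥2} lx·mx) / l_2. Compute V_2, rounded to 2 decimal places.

lx·mx for x ≥ 2: 1.0632, 0.57, 0.1755, 0.0484, 0 → sum = 1.8571
V_2 = 1.8571 / l_2 = 1.8571 / 0.443 = 4.192099… → 4.19

4.19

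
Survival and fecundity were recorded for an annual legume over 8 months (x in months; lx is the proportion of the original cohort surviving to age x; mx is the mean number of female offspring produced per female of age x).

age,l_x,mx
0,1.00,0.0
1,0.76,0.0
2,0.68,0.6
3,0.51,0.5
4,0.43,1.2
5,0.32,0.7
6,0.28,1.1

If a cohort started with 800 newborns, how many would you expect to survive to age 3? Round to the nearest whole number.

408

Expected survivors = N0 · l_3 = 800 × 0.51 = 408 → 408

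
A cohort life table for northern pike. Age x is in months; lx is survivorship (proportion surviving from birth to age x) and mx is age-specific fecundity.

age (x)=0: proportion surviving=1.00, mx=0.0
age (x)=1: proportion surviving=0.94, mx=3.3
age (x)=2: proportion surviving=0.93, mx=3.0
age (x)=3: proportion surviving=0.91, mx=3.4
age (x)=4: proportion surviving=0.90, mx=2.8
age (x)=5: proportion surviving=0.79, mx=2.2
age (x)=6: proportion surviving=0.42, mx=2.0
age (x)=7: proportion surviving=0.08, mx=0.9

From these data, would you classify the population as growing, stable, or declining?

growing

R0 = Σ lx·mx = 0 + 3.102 + 2.79 + 3.094 + 2.52 + 1.738 + 0.84 + 0.072 = 14.156
R0 > 1, so the population is growing.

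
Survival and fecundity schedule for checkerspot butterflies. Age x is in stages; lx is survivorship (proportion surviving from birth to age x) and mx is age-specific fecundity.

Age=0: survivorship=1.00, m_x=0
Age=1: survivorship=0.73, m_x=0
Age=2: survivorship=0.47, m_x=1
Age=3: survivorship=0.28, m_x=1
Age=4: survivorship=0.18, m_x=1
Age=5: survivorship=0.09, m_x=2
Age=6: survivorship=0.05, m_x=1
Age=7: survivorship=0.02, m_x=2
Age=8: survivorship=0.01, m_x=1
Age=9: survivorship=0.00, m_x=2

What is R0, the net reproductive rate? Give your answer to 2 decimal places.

1.21

lx·mx by age: 0, 0, 0.47, 0.28, 0.18, 0.18, 0.05, 0.04, 0.01, 0
R0 = Σ lx·mx = 1.21 → 1.21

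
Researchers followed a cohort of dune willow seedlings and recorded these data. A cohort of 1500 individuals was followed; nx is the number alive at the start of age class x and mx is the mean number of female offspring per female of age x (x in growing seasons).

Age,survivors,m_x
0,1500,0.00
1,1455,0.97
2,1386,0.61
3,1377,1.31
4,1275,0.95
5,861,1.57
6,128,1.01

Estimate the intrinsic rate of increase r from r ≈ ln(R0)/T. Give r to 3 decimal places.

0.486

lx = nx/n0 = nx/1500: 1, 0.97, 0.924, 0.918, 0.85, 0.574, 0.08533…
R0 = Σ lx·mx = 0 + 0.9409 + 0.56364 + 1.20258 + 0.8075 + 0.90118 + 0.08619… = 4.501987…
Σ x·lx·mx = 13.92894…; T = 13.92894…/4.501987… = 3.09395…
r ≈ ln(R0)/T = ln(4.501987…)/3.09395… = 0.48628… → 0.486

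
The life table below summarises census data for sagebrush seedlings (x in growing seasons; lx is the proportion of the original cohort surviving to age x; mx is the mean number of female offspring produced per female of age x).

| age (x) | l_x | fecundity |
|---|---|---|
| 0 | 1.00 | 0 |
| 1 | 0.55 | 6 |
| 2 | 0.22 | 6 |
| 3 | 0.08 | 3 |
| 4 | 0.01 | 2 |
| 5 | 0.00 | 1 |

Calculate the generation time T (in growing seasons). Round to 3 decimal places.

1.381

lx·mx: 0, 3.3, 1.32, 0.24, 0.02, 0 → R0 = 4.88
x·lx·mx: 0, 3.3, 2.64, 0.72, 0.08, 0 → Σ = 6.74
T = 6.74 / 4.88 = 1.381148… → 1.381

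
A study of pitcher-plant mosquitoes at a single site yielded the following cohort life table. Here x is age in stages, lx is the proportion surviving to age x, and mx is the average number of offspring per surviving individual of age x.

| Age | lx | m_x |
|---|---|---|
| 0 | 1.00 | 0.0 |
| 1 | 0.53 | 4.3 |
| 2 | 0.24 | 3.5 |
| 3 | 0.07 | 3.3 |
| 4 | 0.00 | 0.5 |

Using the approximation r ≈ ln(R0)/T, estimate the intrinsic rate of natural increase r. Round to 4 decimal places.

0.8706

R0 = Σ lx·mx = 0 + 2.279 + 0.84 + 0.231 + 0 = 3.35
Σ x·lx·mx = 4.652; T = 4.652/3.35 = 1.38866…
r ≈ ln(R0)/T = ln(3.35)/1.38866… = 0.870597… → 0.8706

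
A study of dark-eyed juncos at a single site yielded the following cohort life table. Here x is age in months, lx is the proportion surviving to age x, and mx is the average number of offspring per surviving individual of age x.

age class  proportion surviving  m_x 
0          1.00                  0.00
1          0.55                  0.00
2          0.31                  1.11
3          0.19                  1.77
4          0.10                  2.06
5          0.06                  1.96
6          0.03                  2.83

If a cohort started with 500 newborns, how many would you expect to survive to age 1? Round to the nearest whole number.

Expected survivors = N0 · l_1 = 500 × 0.55 = 275 → 275

275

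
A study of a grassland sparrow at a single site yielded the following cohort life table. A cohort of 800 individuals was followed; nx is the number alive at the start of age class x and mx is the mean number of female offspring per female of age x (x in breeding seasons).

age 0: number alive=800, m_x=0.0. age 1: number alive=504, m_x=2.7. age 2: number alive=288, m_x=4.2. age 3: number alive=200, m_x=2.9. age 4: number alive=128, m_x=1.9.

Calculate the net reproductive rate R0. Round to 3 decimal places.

lx = nx/n0 = nx/800: 1, 0.63, 0.36, 0.25, 0.16
lx·mx by age: 0, 1.701, 1.512, 0.725, 0.304
R0 = Σ lx·mx = 4.242 → 4.242

4.242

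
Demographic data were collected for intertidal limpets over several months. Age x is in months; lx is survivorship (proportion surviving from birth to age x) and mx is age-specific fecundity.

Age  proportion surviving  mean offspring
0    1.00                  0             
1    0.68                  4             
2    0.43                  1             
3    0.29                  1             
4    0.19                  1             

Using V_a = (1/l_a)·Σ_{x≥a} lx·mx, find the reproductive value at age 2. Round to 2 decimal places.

2.12

lx·mx for x ≥ 2: 0.43, 0.29, 0.19 → sum = 0.91
V_2 = 0.91 / l_2 = 0.91 / 0.43 = 2.116279… → 2.12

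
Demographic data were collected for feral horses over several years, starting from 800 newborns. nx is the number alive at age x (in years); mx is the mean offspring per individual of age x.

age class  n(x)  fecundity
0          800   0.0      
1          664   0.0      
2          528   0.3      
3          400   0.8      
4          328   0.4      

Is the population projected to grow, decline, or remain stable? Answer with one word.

lx = nx/n0 = nx/800: 1, 0.83, 0.66, 0.5, 0.41
R0 = Σ lx·mx = 0 + 0 + 0.198 + 0.4 + 0.164 = 0.762
R0 < 1, so the population is declining.

declining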